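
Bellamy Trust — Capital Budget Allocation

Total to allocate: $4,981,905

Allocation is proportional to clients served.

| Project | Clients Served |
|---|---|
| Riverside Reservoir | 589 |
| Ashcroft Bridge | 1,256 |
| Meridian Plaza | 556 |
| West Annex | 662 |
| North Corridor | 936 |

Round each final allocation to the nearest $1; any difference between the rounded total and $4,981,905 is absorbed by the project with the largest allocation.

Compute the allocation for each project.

Riverside Reservoir: $733,769 | Ashcroft Bridge: $1,564,710 | Meridian Plaza: $692,658 | West Annex: $824,711 | North Corridor: $1,166,057

Sum of clients served: 3,999.
Unrounded shares: Riverside Reservoir 589/3,999 × $4,981,905 = 733,768.95; Ashcroft Bridge 1,256/3,999 × $4,981,905 = 1,564,709.35; Meridian Plaza 556/3,999 × $4,981,905 = 692,657.96; West Annex 662/3,999 × $4,981,905 = 824,711.46; North Corridor 936/3,999 × $4,981,905 = 1,166,057.28.
At nearest $1: Riverside Reservoir $733,769; Ashcroft Bridge $1,564,709; Meridian Plaza $692,658; West Annex $824,711; North Corridor $1,166,057. Sum = $4,981,904.
Difference $4,981,905 − $4,981,904 = +$1 applied to largest allocation (Ashcroft Bridge): Ashcroft Bridge becomes $1,564,710.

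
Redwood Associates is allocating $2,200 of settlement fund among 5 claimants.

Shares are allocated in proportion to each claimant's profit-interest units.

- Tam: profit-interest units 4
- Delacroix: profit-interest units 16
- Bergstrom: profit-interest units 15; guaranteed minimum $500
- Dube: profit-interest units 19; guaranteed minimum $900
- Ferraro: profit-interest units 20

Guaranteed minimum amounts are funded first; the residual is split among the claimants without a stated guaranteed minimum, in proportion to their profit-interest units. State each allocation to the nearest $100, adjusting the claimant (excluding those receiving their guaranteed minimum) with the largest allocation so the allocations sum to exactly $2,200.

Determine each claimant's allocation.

Fund the minimums — Bergstrom $500; Dube $900. Balance $800.
Balance split over remaining profit-interest units 40: Tam 80.00 → $100; Delacroix 320.00 → $300; Ferraro 400.00 → $400.

Tam: $100 | Delacroix: $300 | Bergstrom: $500 | Dube: $900 | Ferraro: $400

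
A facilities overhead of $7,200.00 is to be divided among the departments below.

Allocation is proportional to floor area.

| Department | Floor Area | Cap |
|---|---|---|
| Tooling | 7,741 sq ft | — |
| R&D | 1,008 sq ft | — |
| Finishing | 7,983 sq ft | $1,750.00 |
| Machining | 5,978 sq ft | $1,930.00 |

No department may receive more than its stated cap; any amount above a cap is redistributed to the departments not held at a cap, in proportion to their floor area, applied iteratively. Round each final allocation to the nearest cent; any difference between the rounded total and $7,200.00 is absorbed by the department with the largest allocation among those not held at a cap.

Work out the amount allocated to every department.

Combined floor area = 22,710.
Unconstrained shares: Tooling 2,454.2140; R&D 319.5773; Finishing 2,530.9379; Machining 1,895.2708.
Cap binds for Finishing ($1,750.00); balance $5,450.00 reallocated over remaining floor area 14,727.
Cap binds for Machining ($1,930.00); balance $3,520.00 reallocated over remaining floor area 8,749.
Remaining shares: Tooling 3,114.4497 → $3,114.45; R&D 405.5503 → $405.55.

Tooling: $3,114.45 | R&D: $405.55 | Finishing: $1,750.00 | Machining: $1,930.00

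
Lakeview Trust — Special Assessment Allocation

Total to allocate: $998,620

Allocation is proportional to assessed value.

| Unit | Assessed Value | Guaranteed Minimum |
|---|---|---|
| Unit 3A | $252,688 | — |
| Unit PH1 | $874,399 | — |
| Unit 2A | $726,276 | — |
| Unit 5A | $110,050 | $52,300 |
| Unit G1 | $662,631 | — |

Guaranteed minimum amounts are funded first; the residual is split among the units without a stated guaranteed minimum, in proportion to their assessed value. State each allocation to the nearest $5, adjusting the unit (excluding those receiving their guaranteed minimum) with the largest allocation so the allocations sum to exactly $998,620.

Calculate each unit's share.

Guaranteed amounts: Unit 5A $52,300. Balance $946,320.
Balance split over remaining assessed value 2,515,994: Unit 3A 95,041.45 → $95,040; Unit PH1 328,880.46 → $328,880; Unit 2A 273,168.18 → $273,170; Unit G1 249,229.91 → $249,230.

Unit 3A: $95,040 · Unit PH1: $328,880 · Unit 2A: $273,170 · Unit 5A: $52,300 · Unit G1: $249,230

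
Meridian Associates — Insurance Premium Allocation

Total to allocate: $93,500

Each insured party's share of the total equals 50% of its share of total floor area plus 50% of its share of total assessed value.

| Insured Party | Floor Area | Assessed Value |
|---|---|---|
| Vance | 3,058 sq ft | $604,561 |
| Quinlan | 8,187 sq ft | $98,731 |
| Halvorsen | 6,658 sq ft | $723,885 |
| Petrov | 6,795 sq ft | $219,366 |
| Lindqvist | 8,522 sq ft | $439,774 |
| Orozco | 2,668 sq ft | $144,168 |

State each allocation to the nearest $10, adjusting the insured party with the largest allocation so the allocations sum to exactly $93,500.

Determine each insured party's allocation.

Floor area total 35,888; assessed value total 2,230,485.
Composite weights (50% floor area + 50% assessed value): Vance 0.1781; Quinlan 0.1362; Halvorsen 0.2550; Petrov 0.1438; Lindqvist 0.2173; Orozco 0.0695.
Pro-rata amounts: Vance 16,654.88; Quinlan 12,734.27; Halvorsen 23,845.45; Petrov 13,449.42; Lindqvist 20,318.77; Orozco 6,497.21.
After rounding ($10): Vance $16,650; Quinlan $12,730; Halvorsen $23,850; Petrov $13,450; Lindqvist $20,320; Orozco $6,500. Sum = $93,500.
Rounded total matches; no reconciliation needed.

Vance: $16,650 · Quinlan: $12,730 · Halvorsen: $23,850 · Petrov: $13,450 · Lindqvist: $20,320 · Orozco: $6,500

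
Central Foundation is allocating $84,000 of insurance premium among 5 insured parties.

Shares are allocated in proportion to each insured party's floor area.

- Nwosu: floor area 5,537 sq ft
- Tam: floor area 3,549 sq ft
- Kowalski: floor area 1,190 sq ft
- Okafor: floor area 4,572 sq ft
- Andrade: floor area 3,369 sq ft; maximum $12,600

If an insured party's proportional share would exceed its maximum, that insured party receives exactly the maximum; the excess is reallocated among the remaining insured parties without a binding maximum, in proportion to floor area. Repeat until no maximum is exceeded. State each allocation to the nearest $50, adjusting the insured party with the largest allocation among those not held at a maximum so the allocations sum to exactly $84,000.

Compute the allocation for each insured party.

Sum of floor area: 18,217.
Proportional shares (ignoring caps): Nwosu 25,531.54; Tam 16,364.71; Kowalski 5,487.18; Okafor 21,081.85; Andrade 15,534.72.
Held at cap: Andrade ($12,600); balance $71,400 reallocated over remaining floor area 14,848.
Shares after redistribution: Nwosu 26,625.93 → $26,650; Tam 17,066.18 → $17,050; Kowalski 5,722.39 → $5,700; Okafor 21,985.51 → $22,000.

Nwosu: $26,650; Tam: $17,050; Kowalski: $5,700; Okafor: $22,000; Andrade: $12,600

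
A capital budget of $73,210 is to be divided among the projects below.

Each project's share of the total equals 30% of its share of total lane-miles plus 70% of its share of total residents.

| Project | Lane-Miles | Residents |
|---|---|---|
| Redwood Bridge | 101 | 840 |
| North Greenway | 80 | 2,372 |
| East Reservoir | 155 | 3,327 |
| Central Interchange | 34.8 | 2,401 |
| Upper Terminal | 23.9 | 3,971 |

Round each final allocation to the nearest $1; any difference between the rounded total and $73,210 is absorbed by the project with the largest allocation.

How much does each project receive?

Redwood Bridge: $8,954 · North Greenway: $13,867 · East Reservoir: $21,830 · Central Interchange: $11,467 · Upper Terminal: $17,092

Lane-miles total 394.7; residents total 12,911.
Combined weights (30% lane-miles + 70% residents): Redwood Bridge 0.1223; North Greenway 0.1894; East Reservoir 0.2982; Central Interchange 0.1566; Upper Terminal 0.2335.
Raw shares: Redwood Bridge 8,954.30; North Greenway 13,866.65; East Reservoir 21,830.64; Central Interchange 11,466.61; Upper Terminal 17,091.81.
After rounding ($1): Redwood Bridge $8,954; North Greenway $13,867; East Reservoir $21,831; Central Interchange $11,467; Upper Terminal $17,092. Sum = $73,211.
Difference $73,210 − $73,211 = −$1 applied to largest allocation (East Reservoir): East Reservoir becomes $21,830.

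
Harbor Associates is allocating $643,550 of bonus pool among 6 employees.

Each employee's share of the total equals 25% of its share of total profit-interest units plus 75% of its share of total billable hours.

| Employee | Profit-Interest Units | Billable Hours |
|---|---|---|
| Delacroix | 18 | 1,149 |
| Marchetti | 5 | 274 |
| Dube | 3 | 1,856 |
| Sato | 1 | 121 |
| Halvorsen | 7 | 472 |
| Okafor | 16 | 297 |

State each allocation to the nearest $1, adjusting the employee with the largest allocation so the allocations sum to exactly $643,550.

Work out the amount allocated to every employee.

Delacroix: $190,944 · Marchetti: $47,811 · Dube: $224,530 · Sato: $17,226 · Halvorsen: $77,170 · Okafor: $85,869

Totals — profit-interest units 50, billable hours 4,169.
Composite weights (25% profit-interest units + 75% billable hours): Delacroix 0.2967; Marchetti 0.0743; Dube 0.3489; Sato 0.0268; Halvorsen 0.1199; Okafor 0.1334.
Proportional shares: Delacroix 190,944.02; Marchetti 47,810.87; Dube 224,530.10; Sato 17,226.42; Halvorsen 77,169.66; Okafor 85,868.93.
At nearest $1: Delacroix $190,944; Marchetti $47,811; Dube $224,530; Sato $17,226; Halvorsen $77,170; Okafor $85,869. Sum = $643,550.
No rounding difference to absorb.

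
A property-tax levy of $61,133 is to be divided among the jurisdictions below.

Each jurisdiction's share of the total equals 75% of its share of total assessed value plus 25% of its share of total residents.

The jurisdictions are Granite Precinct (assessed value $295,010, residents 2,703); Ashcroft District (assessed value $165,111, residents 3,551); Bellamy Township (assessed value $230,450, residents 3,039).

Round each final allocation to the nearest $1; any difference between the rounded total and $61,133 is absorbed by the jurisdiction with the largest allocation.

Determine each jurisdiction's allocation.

Assessed value total 690,571; residents total 9,293.
Combined weights (75% assessed value + 25% residents): Granite Precinct 0.3931; Ashcroft District 0.2748; Bellamy Township 0.3320.
Raw shares: Granite Precinct 24,032.23; Ashcroft District 16,802.34; Bellamy Township 20,298.42.
Rounded to nearest $1: Granite Precinct $24,032; Ashcroft District $16,802; Bellamy Township $20,298. Sum = $61,132.
Difference $61,133 − $61,132 = +$1 applied to largest allocation (Granite Precinct): Granite Precinct becomes $24,033.

Granite Precinct: $24,033 | Ashcroft District: $16,802 | Bellamy Township: $20,298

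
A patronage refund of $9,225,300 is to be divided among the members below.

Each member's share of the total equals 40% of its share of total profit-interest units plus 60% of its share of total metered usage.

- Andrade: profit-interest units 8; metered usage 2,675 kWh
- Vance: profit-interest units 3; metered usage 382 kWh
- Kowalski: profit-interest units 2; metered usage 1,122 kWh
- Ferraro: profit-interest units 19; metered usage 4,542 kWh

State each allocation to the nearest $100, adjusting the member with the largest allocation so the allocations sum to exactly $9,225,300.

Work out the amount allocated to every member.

Profit-interest units total 32; metered usage total 8,721.
Composite weights (40% profit-interest units + 60% metered usage): Andrade 0.2840; Vance 0.0638; Kowalski 0.1022; Ferraro 0.5500.
Unrounded shares: Andrade 2,620,340.63; Vance 588,402.45; Kowalski 942,760.92; Ferraro 5,073,795.99.
At nearest $100: Andrade $2,620,300; Vance $588,400; Kowalski $942,800; Ferraro $5,073,800. Sum = $9,225,300.
Rounded total matches; no reconciliation needed.

Andrade: $2,620,300; Vance: $588,400; Kowalski: $942,800; Ferraro: $5,073,800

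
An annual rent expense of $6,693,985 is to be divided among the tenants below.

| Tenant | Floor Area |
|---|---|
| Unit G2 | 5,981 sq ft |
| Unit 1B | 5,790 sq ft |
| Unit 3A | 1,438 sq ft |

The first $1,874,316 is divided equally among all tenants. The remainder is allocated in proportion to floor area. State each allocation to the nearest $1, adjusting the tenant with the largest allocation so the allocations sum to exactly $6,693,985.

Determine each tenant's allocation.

Equal tier: $1,874,316 ÷ 3 = $624,772 apiece.
Remainder $4,819,669 by floor area (total 13,209): Unit G2 2,182,333.28 → $2,182,333; Unit 1B 2,112,641.65 → $2,112,642; Unit 3A 524,694.07 → $524,694.
Totals: Unit G2 $624,772 + $2,182,333 = $2,807,105; Unit 1B $624,772 + $2,112,642 = $2,737,414; Unit 3A $624,772 + $524,694 = $1,149,466.

Unit G2: $2,807,105 | Unit 1B: $2,737,414 | Unit 3A: $1,149,466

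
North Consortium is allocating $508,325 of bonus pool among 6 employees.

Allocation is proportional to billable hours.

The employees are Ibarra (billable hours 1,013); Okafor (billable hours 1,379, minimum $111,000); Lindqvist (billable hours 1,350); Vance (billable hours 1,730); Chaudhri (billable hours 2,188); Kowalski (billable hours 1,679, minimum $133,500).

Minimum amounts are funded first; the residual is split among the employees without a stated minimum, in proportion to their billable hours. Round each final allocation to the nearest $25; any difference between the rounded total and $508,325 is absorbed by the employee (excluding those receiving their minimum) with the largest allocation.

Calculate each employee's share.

Ibarra: $42,550 · Okafor: $111,000 · Lindqvist: $56,700 · Vance: $72,675 · Chaudhri: $91,900 · Kowalski: $133,500

Guaranteed amounts: Okafor $111,000; Kowalski $133,500. Residual $263,825.
Residual split over remaining billable hours 6,281: Ibarra 42,549.71 → $42,550; Lindqvist 56,704.94 → $56,700; Vance 72,666.33 → $72,675; Chaudhri 91,904.01 → $91,900.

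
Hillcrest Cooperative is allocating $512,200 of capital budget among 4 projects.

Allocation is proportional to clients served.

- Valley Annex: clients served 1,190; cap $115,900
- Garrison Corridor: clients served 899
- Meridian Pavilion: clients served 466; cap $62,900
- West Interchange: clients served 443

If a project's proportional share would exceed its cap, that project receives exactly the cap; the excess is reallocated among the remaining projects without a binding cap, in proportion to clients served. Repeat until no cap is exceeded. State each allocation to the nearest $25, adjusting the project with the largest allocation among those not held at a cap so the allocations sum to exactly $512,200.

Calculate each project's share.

Valley Annex: $115,900 · Garrison Corridor: $223,350 · Meridian Pavilion: $62,900 · West Interchange: $110,050

Sum of clients served: 2,998.
Pro-rata shares before constraints: Valley Annex 203,308.21; Garrison Corridor 153,591.66; Meridian Pavilion 79,614.81; West Interchange 75,685.32.
Held at cap: Valley Annex ($115,900), Meridian Pavilion ($62,900); residual $333,400 reallocated over remaining clients served 1,342.
Redistributed shares: Garrison Corridor 223,343.22 → $223,350; West Interchange 110,056.78 → $110,050.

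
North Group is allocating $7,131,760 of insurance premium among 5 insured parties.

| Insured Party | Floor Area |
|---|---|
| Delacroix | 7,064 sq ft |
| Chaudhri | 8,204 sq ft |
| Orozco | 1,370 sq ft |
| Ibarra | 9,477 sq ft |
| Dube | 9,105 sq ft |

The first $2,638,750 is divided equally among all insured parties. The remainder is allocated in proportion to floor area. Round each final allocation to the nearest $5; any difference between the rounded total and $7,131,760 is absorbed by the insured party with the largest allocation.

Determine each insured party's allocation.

Delacroix: $1,428,905 · Chaudhri: $1,574,335 · Orozco: $702,520 · Ibarra: $1,736,725 · Dube: $1,689,275

$2,638,750 shared equally gives $527,750 per insured party.
Remainder $4,493,010 by floor area (total 35,220): Delacroix 901,153.40 → $901,155; Chaudhri 1,046,583.02 → $1,046,585; Orozco 174,770.69 → $174,770; Ibarra 1,208,979.44 → $1,208,980; Dube 1,161,523.45 → $1,161,525.
Rounding difference −$5 on remainder applied to Ibarra.
Totals: Delacroix $527,750 + $901,155 = $1,428,905; Chaudhri $527,750 + $1,046,585 = $1,574,335; Orozco $527,750 + $174,770 = $702,520; Ibarra $527,750 + $1,208,975 = $1,736,725; Dube $527,750 + $1,161,525 = $1,689,275.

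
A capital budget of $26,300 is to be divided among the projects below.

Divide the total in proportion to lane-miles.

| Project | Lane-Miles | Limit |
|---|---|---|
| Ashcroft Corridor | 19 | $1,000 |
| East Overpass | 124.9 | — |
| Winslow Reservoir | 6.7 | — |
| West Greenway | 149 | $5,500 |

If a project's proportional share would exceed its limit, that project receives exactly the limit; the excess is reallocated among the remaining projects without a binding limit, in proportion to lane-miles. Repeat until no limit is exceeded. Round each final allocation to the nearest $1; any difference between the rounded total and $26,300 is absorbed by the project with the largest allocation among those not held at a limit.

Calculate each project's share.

Ashcroft Corridor: $1,000 · East Overpass: $18,792 · Winslow Reservoir: $1,008 · West Greenway: $5,500

Combined lane-miles = 299.6.
Pro-rata shares before constraints: Ashcroft Corridor 1,667.89; East Overpass 10,964.19; Winslow Reservoir 588.15; West Greenway 13,079.77.
Cap binds for Ashcroft Corridor ($1,000), West Greenway ($5,500); residual $19,800 reallocated over remaining lane-miles 131.6.
Remaining shares: East Overpass 18,791.95 → $18,792; Winslow Reservoir 1,008.05 → $1,008.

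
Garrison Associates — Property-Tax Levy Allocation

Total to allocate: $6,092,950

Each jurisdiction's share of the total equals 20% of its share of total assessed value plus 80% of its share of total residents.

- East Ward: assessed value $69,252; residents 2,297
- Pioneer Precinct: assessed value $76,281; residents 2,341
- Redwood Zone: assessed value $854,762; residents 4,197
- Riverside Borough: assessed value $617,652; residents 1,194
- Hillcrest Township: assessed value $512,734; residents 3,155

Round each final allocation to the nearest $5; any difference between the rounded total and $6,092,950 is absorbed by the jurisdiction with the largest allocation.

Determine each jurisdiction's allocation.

East Ward: $888,850 | Pioneer Precinct: $909,135 | Redwood Zone: $2,040,565 | Riverside Borough: $794,695 | Hillcrest Township: $1,459,705

Totals — assessed value 2,130,681, residents 13,184.
Combined weights (20% assessed value + 80% residents): East Ward 0.1459; Pioneer Precinct 0.1492; Redwood Zone 0.3349; Riverside Borough 0.1304; Hillcrest Township 0.2396.
Raw shares: East Ward 888,848.84; Pioneer Precinct 909,136.48; Redwood Zone 2,040,565.64; Riverside Borough 794,693.80; Hillcrest Township 1,459,705.24.
At nearest $5: East Ward $888,850; Pioneer Precinct $909,135; Redwood Zone $2,040,565; Riverside Borough $794,695; Hillcrest Township $1,459,705. Sum = $6,092,950.
No rounding difference to absorb.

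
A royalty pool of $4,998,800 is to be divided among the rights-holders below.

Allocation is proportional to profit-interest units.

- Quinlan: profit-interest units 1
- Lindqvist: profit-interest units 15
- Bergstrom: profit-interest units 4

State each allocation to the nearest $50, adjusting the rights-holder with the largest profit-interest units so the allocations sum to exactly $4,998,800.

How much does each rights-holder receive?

Profit-interest units total: 1 + 15 + 4 = 20.
Unrounded shares: Quinlan 249,940.00; Lindqvist 3,749,100.00; Bergstrom 999,760.00.
After rounding ($50): Quinlan $249,950; Lindqvist $3,749,100; Bergstrom $999,750. Sum = $4,998,800.
No rounding difference to absorb.

Quinlan: $249,950; Lindqvist: $3,749,100; Bergstrom: $999,750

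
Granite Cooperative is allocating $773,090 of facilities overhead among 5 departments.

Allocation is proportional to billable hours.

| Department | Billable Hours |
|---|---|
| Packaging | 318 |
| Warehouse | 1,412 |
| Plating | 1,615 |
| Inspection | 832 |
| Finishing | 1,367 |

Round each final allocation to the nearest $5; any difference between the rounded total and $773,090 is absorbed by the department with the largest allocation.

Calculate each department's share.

Packaging: $44,345 · Warehouse: $196,900 · Plating: $225,200 · Inspection: $116,020 · Finishing: $190,625

Total billable hours = 5,544.
Raw shares: Packaging 318/5,544 × $773,090 = 44,343.91; Warehouse 1,412/5,544 × $773,090 = 196,898.10; Plating 1,615/5,544 × $773,090 = 225,205.69; Inspection 832/5,544 × $773,090 = 116,019.28; Finishing 1,367/5,544 × $773,090 = 190,623.02.
Rounded to nearest $5: Packaging $44,345; Warehouse $196,900; Plating $225,205; Inspection $116,020; Finishing $190,625. Sum = $773,095.
Difference $773,090 − $773,095 = −$5 applied to largest allocation (Plating): Plating becomes $225,200.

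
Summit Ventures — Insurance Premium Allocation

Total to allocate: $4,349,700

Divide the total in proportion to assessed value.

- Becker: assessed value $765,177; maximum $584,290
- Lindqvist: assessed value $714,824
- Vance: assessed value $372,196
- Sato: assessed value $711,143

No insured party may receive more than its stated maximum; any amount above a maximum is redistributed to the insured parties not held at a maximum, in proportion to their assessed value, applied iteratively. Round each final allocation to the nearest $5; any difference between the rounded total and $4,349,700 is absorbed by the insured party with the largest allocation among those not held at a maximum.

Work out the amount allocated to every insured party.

Becker: $584,290; Lindqvist: $1,496,865; Vance: $779,390; Sato: $1,489,155

Combined assessed value = 2,563,340.
Pro-rata shares before constraints: Becker 1,298,419.40; Lindqvist 1,212,976.02; Vance 631,574.80; Sato 1,206,729.78.
Held at cap: Becker ($584,290); remaining pool $3,765,410 reallocated over remaining assessed value 1,798,163.
Redistributed shares: Lindqvist 1,496,863.99 → $1,496,865; Vance 779,390.16 → $779,390; Sato 1,489,155.86 → $1,489,155.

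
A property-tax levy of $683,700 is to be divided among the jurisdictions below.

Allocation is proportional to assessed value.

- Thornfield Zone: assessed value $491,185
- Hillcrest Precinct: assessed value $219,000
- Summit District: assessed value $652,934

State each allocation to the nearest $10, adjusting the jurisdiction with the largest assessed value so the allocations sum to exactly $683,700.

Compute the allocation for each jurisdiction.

Assessed value total: 1,363,119.
Pro-rata amounts: Thornfield Zone 491,185/1,363,119 × $683,700 = 246,363.81; Hillcrest Precinct 219,000/1,363,119 × $683,700 = 109,843.89; Summit District 652,934/1,363,119 × $683,700 = 327,492.30.
At nearest $10: Thornfield Zone $246,360; Hillcrest Precinct $109,840; Summit District $327,490. Sum = $683,690.
Difference $683,700 − $683,690 = +$10 applied to largest assessed value (Summit District): Summit District becomes $327,500.

Thornfield Zone: $246,360; Hillcrest Precinct: $109,840; Summit District: $327,500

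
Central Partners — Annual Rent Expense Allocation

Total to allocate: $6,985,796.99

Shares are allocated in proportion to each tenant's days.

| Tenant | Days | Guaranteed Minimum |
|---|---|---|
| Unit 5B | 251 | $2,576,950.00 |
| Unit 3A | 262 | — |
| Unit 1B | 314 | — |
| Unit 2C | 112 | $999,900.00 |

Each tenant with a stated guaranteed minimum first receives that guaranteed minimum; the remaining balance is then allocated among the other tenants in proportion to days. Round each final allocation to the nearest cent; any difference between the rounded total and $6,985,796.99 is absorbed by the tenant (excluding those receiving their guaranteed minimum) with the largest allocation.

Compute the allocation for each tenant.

Minimums first: Unit 5B $2,576,950.00; Unit 2C $999,900.00. Balance $3,408,946.99.
Balance split over remaining days 576: Unit 3A 1,550,597.4156 → $1,550,597.42; Unit 1B 1,858,349.5744 → $1,858,349.57.

Unit 5B: $2,576,950.00; Unit 3A: $1,550,597.42; Unit 1B: $1,858,349.57; Unit 2C: $999,900.00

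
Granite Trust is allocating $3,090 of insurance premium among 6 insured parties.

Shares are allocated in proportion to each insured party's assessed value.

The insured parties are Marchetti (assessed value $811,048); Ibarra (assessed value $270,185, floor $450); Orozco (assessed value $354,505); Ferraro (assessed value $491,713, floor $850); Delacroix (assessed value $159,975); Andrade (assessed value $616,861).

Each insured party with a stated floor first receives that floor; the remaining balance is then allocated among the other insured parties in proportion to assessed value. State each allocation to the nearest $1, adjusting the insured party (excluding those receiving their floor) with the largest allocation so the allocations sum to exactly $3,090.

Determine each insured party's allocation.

Minimums first: Ibarra $450; Ferraro $850. Balance $1,790.
Balance split over remaining assessed value 1,942,389: Marchetti 747.42 → $747; Orozco 326.69 → $327; Delacroix 147.42 → $147; Andrade 568.47 → $568.
Rounding difference +$1 applied to Marchetti → $748.

Marchetti: $748 · Ibarra: $450 · Orozco: $327 · Ferraro: $850 · Delacroix: $147 · Andrade: $568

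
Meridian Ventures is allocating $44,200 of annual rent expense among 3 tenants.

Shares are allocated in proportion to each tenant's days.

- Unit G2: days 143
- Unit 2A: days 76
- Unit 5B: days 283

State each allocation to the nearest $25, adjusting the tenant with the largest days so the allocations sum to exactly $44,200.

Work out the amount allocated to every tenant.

Unit G2: $12,600; Unit 2A: $6,700; Unit 5B: $24,900

Total days = 502.
Raw shares: Unit G2 143/502 × $44,200 = 12,590.84; Unit 2A 76/502 × $44,200 = 6,691.63; Unit 5B 283/502 × $44,200 = 24,917.53.
Rounded to nearest $25: Unit G2 $12,600; Unit 2A $6,700; Unit 5B $24,925. Sum = $44,225.
Difference $44,200 − $44,225 = −$25 applied to largest days (Unit 5B): Unit 5B becomes $24,900.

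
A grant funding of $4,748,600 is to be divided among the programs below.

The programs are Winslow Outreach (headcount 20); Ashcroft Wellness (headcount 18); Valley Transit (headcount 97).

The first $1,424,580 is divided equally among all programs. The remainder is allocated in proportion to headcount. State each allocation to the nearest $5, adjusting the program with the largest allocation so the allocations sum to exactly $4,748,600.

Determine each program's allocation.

Equal tier: $1,424,580 ÷ 3 = $474,860 apiece.
Remainder $3,324,020 by headcount (total 135): Winslow Outreach 492,447.41 → $492,445; Ashcroft Wellness 443,202.67 → $443,205; Valley Transit 2,388,369.93 → $2,388,370.
Totals: Winslow Outreach $474,860 + $492,445 = $967,305; Ashcroft Wellness $474,860 + $443,205 = $918,065; Valley Transit $474,860 + $2,388,370 = $2,863,230.

Winslow Outreach: $967,305 · Ashcroft Wellness: $918,065 · Valley Transit: $2,863,230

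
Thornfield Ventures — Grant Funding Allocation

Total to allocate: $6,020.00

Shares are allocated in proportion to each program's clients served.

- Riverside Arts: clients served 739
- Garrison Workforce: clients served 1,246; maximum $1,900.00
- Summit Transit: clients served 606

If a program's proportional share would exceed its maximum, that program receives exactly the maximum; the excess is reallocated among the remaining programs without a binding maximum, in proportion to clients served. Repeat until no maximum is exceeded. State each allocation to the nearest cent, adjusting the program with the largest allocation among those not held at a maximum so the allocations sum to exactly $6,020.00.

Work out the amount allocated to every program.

Riverside Arts: $2,263.70 | Garrison Workforce: $1,900.00 | Summit Transit: $1,856.30

Sum of clients served: 2,591.
Proportional shares (ignoring caps): Riverside Arts 1,717.0127; Garrison Workforce 2,894.9904; Summit Transit 1,407.9969.
Capped: Garrison Workforce ($1,900.00); remaining pool $4,120.00 reallocated over remaining clients served 1,345.
Redistributed shares: Riverside Arts 2,263.7026 → $2,263.70; Summit Transit 1,856.2974 → $1,856.30.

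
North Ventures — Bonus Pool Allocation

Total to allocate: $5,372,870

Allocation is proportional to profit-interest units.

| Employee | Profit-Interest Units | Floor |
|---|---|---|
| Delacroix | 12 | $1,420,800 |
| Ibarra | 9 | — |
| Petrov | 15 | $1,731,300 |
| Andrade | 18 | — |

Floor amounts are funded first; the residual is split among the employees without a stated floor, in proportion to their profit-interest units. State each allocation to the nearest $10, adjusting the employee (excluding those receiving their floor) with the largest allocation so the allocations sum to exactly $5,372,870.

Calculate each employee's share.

Delacroix: $1,420,800 · Ibarra: $740,260 · Petrov: $1,731,300 · Andrade: $1,480,510

Fund the minimums — Delacroix $1,420,800; Petrov $1,731,300. Balance $2,220,770.
Balance split over remaining profit-interest units 27: Ibarra 740,256.67 → $740,260; Andrade 1,480,513.33 → $1,480,510.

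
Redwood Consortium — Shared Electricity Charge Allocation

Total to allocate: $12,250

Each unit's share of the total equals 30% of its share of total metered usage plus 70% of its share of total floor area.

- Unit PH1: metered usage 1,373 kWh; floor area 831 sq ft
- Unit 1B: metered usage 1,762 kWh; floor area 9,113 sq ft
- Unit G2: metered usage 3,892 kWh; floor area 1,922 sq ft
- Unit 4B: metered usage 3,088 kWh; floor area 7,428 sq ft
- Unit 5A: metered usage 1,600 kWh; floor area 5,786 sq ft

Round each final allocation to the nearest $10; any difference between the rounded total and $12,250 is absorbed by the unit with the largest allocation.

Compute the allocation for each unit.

Totals — metered usage 11,715, floor area 25,080.
Blended shares (30% metered usage + 70% floor area): Unit PH1 0.0584; Unit 1B 0.2995; Unit G2 0.1533; Unit 4B 0.2864; Unit 5A 0.2025.
Unrounded shares: Unit PH1 714.83; Unit 1B 3,668.53; Unit G2 1,878.07; Unit 4B 3,508.38; Unit 5A 2,480.19.
Rounded to nearest $10: Unit PH1 $710; Unit 1B $3,670; Unit G2 $1,880; Unit 4B $3,510; Unit 5A $2,480. Sum = $12,250.
Sum already equals the total — no adjustment.

Unit PH1: $710 · Unit 1B: $3,670 · Unit G2: $1,880 · Unit 4B: $3,510 · Unit 5A: $2,480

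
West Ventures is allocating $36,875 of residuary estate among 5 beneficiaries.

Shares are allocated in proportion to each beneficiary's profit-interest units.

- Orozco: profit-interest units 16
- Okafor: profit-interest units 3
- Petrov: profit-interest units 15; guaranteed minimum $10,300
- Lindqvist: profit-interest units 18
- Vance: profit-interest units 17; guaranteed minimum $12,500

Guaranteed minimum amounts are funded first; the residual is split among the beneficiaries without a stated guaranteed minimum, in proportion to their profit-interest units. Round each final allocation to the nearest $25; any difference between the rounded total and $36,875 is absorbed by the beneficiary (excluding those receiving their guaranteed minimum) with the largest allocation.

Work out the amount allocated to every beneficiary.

Orozco: $6,075; Okafor: $1,150; Petrov: $10,300; Lindqvist: $6,850; Vance: $12,500

Guaranteed amounts: Petrov $10,300; Vance $12,500. Balance $14,075.
Balance split over remaining profit-interest units 37: Orozco 6,086.49 → $6,075; Okafor 1,141.22 → $1,150; Lindqvist 6,847.30 → $6,850.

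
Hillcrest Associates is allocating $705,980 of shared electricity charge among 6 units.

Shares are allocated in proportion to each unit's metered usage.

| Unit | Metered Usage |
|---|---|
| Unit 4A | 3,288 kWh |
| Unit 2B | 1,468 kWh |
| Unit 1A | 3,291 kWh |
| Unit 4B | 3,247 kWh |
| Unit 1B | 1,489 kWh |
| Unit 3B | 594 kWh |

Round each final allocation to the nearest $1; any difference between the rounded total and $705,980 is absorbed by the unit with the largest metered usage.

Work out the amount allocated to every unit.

Sum of metered usage: 13,377.
Raw shares: Unit 4A 3,288/13,377 × $705,980 = 173,526.37; Unit 2B 1,468/13,377 × $705,980 = 77,474.67; Unit 1A 3,291/13,377 × $705,980 = 173,684.70; Unit 4B 3,247/13,377 × $705,980 = 171,362.57; Unit 1B 1,489/13,377 × $705,980 = 78,582.96; Unit 3B 594/13,377 × $705,980 = 31,348.74.
After rounding ($1): Unit 4A $173,526; Unit 2B $77,475; Unit 1A $173,685; Unit 4B $171,363; Unit 1B $78,583; Unit 3B $31,349. Sum = $705,981.
Difference $705,980 − $705,981 = −$1 applied to largest metered usage (Unit 1A): Unit 1A becomes $173,684.

Unit 4A: $173,526 · Unit 2B: $77,475 · Unit 1A: $173,684 · Unit 4B: $171,363 · Unit 1B: $78,583 · Unit 3B: $31,349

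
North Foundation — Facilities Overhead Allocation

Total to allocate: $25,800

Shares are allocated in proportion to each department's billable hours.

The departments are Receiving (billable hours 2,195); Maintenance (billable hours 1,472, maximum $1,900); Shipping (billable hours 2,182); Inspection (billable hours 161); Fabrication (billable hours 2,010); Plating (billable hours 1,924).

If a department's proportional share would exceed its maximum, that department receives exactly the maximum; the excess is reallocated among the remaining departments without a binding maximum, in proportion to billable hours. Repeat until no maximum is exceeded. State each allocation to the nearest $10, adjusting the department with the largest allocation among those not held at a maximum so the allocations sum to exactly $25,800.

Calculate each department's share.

Receiving: $6,190 | Maintenance: $1,900 | Shipping: $6,160 | Inspection: $450 | Fabrication: $5,670 | Plating: $5,430

Sum of billable hours: 9,944.
Unconstrained shares: Receiving 5,694.99; Maintenance 3,819.15; Shipping 5,661.26; Inspection 417.72; Fabrication 5,215.004; Plating 4,991.87.
Cap binds for Maintenance ($1,900); remaining pool $23,900 reallocated over remaining billable hours 8,472.
Remaining shares: Receiving 6,192.22 → $6,190; Shipping 6,155.55 → $6,160; Inspection 454.19 → $450; Fabrication 5,670.33 → $5,670; Plating 5,427.71 → $5,430.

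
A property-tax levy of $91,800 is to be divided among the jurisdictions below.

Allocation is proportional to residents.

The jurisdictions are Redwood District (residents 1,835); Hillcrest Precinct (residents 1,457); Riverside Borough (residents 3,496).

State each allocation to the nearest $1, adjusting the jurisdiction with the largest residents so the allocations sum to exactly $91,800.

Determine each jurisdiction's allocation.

Residents total: 6,788.
Raw shares: Redwood District 1,835/6,788 × $91,800 = 24,816.29; Hillcrest Precinct 1,457/6,788 × $91,800 = 19,704.27; Riverside Borough 3,496/6,788 × $91,800 = 47,279.43.
After rounding ($1): Redwood District $24,816; Hillcrest Precinct $19,704; Riverside Borough $47,279. Sum = $91,799.
Difference $91,800 − $91,799 = +$1 applied to largest residents (Riverside Borough): Riverside Borough becomes $47,280.

Redwood District: $24,816 · Hillcrest Precinct: $19,704 · Riverside Borough: $47,280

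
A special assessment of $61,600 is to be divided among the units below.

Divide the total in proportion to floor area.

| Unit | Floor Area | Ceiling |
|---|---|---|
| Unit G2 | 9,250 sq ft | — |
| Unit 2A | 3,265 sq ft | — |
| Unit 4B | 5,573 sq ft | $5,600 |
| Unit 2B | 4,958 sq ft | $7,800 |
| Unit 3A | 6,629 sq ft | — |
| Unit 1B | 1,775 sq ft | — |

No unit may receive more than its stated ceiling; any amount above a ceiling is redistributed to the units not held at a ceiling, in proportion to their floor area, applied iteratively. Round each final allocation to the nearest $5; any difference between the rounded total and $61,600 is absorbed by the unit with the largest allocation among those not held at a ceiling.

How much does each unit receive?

Sum of floor area: 31,450.
Proportional shares (ignoring caps): Unit G2 18,117.65; Unit 2A 6,395.04; Unit 4B 10,915.64; Unit 2B 9,711.06; Unit 3A 12,983.99; Unit 1B 3,476.63.
Held at cap: Unit 4B ($5,600), Unit 2B ($7,800); remaining pool $48,200 reallocated over remaining floor area 20,919.
Remaining shares: Unit G2 21,313.16 → $21,315; Unit 2A 7,522.97 → $7,525; Unit 3A 15,274.05 → $15,275; Unit 1B 4,089.82 → $4,090.
Rounding difference −$5 applied to Unit G2 → $21,310.

Unit G2: $21,310 · Unit 2A: $7,525 · Unit 4B: $5,600 · Unit 2B: $7,800 · Unit 3A: $15,275 · Unit 1B: $4,090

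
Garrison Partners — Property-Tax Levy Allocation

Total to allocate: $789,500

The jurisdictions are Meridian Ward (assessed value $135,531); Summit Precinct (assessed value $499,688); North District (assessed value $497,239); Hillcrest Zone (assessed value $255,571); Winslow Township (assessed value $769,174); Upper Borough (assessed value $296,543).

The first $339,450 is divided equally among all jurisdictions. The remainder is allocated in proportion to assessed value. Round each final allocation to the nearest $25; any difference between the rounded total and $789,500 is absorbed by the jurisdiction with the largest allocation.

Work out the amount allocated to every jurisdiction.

$339,450 shared equally gives $56,575 per jurisdiction.
Remainder $450,050 by assessed value (total 2,453,746): Meridian Ward 24,858.21 → $24,850; Summit Precinct 91,649.50 → $91,650; North District 91,200.32 → $91,200; Hillcrest Zone 46,875.16 → $46,875; Winslow Township 141,076.85 → $141,075; Upper Borough 54,389.97 → $54,400.
Totals: Meridian Ward $56,575 + $24,850 = $81,425; Summit Precinct $56,575 + $91,650 = $148,225; North District $56,575 + $91,200 = $147,775; Hillcrest Zone $56,575 + $46,875 = $103,450; Winslow Township $56,575 + $141,075 = $197,650; Upper Borough $56,575 + $54,400 = $110,975.

Meridian Ward: $81,425 | Summit Precinct: $148,225 | North District: $147,775 | Hillcrest Zone: $103,450 | Winslow Township: $197,650 | Upper Borough: $110,975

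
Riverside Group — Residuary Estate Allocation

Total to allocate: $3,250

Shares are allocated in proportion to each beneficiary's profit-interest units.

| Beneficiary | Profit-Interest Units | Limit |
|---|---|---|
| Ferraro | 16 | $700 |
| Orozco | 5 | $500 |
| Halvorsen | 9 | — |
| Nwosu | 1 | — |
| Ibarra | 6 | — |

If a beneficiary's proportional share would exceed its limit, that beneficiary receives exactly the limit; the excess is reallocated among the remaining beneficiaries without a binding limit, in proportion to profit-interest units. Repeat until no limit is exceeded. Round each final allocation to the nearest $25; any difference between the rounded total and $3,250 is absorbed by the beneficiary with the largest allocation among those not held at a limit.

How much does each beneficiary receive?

Ferraro: $700; Orozco: $500; Halvorsen: $1,150; Nwosu: $125; Ibarra: $775

Sum of profit-interest units: 37.
Pro-rata shares before constraints: Ferraro 1,405.41; Orozco 439.19; Halvorsen 790.54; Nwosu 87.84; Ibarra 527.03.
Held at cap: Ferraro ($700); balance $2,550 reallocated over remaining profit-interest units 21.
Held at cap: Orozco ($500); balance $2,050 reallocated over remaining profit-interest units 16.
Shares after redistribution: Halvorsen 1,153.12 → $1,150; Nwosu 128.12 → $125; Ibarra 768.75 → $775.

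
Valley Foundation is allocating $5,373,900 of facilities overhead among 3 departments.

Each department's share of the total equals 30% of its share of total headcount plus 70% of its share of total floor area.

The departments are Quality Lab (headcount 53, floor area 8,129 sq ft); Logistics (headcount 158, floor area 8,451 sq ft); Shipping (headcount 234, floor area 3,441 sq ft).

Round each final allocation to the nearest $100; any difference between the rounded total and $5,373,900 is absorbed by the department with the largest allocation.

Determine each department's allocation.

Quality Lab: $1,719,400; Logistics: $2,160,200; Shipping: $1,494,300

Totals — headcount 445, floor area 20,021.
Blended shares (30% headcount + 70% floor area): Quality Lab 0.3199; Logistics 0.4020; Shipping 0.2781.
Unrounded shares: Quality Lab 1,719,362.70; Logistics 2,160,262.69; Shipping 1,494,274.61.
At nearest $100: Quality Lab $1,719,400; Logistics $2,160,300; Shipping $1,494,300. Sum = $5,374,000.
Difference $5,373,900 − $5,374,000 = −$100 applied to largest allocation (Logistics): Logistics becomes $2,160,200.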